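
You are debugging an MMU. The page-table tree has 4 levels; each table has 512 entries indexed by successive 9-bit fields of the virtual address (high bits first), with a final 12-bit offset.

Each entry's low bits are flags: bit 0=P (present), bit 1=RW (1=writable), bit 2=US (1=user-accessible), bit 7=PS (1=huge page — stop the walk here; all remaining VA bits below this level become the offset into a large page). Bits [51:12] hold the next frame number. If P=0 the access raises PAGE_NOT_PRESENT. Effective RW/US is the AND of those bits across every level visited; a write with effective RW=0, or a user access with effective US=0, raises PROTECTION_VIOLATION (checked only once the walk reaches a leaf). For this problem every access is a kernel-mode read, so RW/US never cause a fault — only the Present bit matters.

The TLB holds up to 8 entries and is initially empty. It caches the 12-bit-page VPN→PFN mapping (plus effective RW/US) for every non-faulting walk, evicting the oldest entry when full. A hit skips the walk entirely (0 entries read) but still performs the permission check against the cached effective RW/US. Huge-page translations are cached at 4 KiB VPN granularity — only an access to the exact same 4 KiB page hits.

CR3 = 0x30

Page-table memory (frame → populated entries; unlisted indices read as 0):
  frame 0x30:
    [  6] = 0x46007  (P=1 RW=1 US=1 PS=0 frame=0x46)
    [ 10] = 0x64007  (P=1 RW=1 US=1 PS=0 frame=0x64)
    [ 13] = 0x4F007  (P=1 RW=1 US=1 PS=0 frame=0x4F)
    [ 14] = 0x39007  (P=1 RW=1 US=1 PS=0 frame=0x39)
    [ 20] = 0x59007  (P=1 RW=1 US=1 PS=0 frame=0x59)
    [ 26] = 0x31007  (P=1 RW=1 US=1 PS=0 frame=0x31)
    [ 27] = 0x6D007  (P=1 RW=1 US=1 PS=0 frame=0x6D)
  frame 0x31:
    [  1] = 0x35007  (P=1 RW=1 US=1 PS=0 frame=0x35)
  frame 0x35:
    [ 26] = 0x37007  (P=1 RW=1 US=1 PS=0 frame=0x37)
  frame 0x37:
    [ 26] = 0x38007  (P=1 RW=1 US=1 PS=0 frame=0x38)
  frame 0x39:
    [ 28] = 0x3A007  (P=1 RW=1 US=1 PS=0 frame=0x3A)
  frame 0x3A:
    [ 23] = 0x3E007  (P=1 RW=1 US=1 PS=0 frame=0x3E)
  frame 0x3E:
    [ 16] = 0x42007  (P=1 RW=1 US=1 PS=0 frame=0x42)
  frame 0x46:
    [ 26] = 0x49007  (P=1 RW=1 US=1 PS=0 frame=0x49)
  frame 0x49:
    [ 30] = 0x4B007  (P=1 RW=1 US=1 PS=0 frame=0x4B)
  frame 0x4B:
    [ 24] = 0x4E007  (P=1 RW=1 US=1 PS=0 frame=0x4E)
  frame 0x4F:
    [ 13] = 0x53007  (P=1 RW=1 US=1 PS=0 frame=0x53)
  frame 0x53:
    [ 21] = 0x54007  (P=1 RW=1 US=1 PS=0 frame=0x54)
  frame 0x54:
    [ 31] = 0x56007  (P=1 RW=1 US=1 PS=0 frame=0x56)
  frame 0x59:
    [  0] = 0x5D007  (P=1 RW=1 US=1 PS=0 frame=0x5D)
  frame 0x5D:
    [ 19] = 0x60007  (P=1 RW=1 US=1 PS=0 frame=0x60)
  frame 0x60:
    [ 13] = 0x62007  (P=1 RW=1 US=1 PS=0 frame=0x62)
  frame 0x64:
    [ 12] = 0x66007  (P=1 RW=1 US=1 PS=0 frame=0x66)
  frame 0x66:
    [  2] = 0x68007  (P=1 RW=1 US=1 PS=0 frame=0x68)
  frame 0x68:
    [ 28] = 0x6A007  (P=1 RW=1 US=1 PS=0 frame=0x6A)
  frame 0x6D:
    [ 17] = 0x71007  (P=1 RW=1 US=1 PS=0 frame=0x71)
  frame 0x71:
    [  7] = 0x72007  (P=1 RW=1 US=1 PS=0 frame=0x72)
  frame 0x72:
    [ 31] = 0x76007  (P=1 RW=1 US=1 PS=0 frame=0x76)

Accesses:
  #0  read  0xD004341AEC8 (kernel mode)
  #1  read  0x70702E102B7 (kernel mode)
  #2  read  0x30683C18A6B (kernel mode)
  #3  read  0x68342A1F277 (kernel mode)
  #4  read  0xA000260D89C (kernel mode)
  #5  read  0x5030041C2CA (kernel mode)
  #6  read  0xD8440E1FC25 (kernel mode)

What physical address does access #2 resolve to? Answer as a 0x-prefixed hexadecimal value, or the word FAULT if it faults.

Per-access translation:
#0 VA=0xD004341AEC8 (r,kernel):
  L0 @0x30[26] → 0x31007  P=1,RW=1,US=1,PS=0
  L1 @0x31[1] → 0x35007  P=1,RW=1,US=1,PS=0
  L2 @0x35[26] → 0x37007  P=1,RW=1,US=1,PS=0
  L3 @0x37[26] → 0x38007  P=1,RW=1,US=1,PS=0
  ✓ 0x38EC8  — 4 lookups
#1 VA=0x70702E102B7 (r,kernel):
  L0 @0x30[14] → 0x39007  P=1,RW=1,US=1,PS=0
  L1 @0x39[28] → 0x3A007  P=1,RW=1,US=1,PS=0
  L2 @0x3A[23] → 0x3E007  P=1,RW=1,US=1,PS=0
  L3 @0x3E[16] → 0x42007  P=1,RW=1,US=1,PS=0
  ✓ 0x422B7  — 4 lookups
#2 VA=0x30683C18A6B (r,kernel):
  L0 @0x30[6] → 0x46007  P=1,RW=1,US=1,PS=0
  L1 @0x46[26] → 0x49007  P=1,RW=1,US=1,PS=0
  L2 @0x49[30] → 0x4B007  P=1,RW=1,US=1,PS=0
  L3 @0x4B[24] → 0x4E007  P=1,RW=1,US=1,PS=0
  ✓ 0x4EA6B  — 4 lookups
#3 VA=0x68342A1F277 (r,kernel):
  L0 @0x30[13] → 0x4F007  P=1,RW=1,US=1,PS=0
  L1 @0x4F[13] → 0x53007  P=1,RW=1,US=1,PS=0
  L2 @0x53[21] → 0x54007  P=1,RW=1,US=1,PS=0
  L3 @0x54[31] → 0x56007  P=1,RW=1,US=1,PS=0
  ✓ 0x56277  — 4 lookups
#4 VA=0xA000260D89C (r,kernel):
  L0 @0x30[20] → 0x59007  P=1,RW=1,US=1,PS=0
  L1 @0x59[0] → 0x5D007  P=1,RW=1,US=1,PS=0
  L2 @0x5D[19] → 0x60007  P=1,RW=1,US=1,PS=0
  L3 @0x60[13] → 0x62007  P=1,RW=1,US=1,PS=0
  ✓ 0x6289C  — 4 lookups
#5 VA=0x5030041C2CA (r,kernel):
  L0 @0x30[10] → 0x64007  P=1,RW=1,US=1,PS=0
  L1 @0x64[12] → 0x66007  P=1,RW=1,US=1,PS=0
  L2 @0x66[2] → 0x68007  P=1,RW=1,US=1,PS=0
  L3 @0x68[28] → 0x6A007  P=1,RW=1,US=1,PS=0
  ✓ 0x6A2CA  — 4 lookups
#6 VA=0xD8440E1FC25 (r,kernel):
  L0 @0x30[27] → 0x6D007  P=1,RW=1,US=1,PS=0
  L1 @0x6D[17] → 0x71007  P=1,RW=1,US=1,PS=0
  L2 @0x71[7] → 0x72007  P=1,RW=1,US=1,PS=0
  L3 @0x72[31] → 0x76007  P=1,RW=1,US=1,PS=0
  ✓ 0x76C25  — 4 lookups

Access #2 PA: 0x4EA6B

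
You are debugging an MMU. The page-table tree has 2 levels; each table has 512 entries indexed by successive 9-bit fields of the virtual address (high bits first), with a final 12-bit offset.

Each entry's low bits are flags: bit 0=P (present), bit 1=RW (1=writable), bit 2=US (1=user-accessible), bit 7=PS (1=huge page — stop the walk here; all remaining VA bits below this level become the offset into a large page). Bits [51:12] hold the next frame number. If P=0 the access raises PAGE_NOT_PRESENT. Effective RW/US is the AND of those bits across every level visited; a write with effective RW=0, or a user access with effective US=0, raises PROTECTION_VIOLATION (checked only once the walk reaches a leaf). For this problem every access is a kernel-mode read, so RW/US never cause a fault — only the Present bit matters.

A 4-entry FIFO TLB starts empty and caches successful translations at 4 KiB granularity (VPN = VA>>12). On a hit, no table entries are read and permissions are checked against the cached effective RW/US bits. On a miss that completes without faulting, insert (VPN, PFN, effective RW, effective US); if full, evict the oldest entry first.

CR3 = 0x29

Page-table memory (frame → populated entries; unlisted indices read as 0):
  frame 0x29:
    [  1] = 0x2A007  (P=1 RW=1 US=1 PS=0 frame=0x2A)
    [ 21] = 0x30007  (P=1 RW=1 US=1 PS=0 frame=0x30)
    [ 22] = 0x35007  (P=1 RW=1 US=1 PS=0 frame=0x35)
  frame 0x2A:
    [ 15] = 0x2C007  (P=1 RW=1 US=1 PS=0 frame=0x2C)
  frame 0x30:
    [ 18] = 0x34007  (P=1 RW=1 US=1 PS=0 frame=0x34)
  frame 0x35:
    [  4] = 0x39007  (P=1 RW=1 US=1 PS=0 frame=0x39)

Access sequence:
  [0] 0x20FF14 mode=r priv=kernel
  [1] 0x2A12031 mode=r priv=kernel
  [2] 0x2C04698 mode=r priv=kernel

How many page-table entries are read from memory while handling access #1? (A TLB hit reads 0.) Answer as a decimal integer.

Trace:
#0 VA=0x20FF14 (r,kernel):
  [0] read 0x29 idx=1: raw=0x2A007 flags P=1 W=1 U=1 S=0
  [1] read 0x2A idx=15: raw=0x2C007 flags P=1 W=1 U=1 S=0
  → PA=0x2CF14  (2 entries read)
#1 VA=0x2A12031 (r,kernel):
  [0] read 0x29 idx=21: raw=0x30007 flags P=1 W=1 U=1 S=0
  [1] read 0x30 idx=18: raw=0x34007 flags P=1 W=1 U=1 S=0
  → PA=0x34031  (2 entries read)
#2 VA=0x2C04698 (r,kernel):
  [0] read 0x29 idx=22: raw=0x35007 flags P=1 W=1 U=1 S=0
  [1] read 0x35 idx=4: raw=0x39007 flags P=1 W=1 U=1 S=0
  → PA=0x39698  (2 entries read)

Entries read for #1: 2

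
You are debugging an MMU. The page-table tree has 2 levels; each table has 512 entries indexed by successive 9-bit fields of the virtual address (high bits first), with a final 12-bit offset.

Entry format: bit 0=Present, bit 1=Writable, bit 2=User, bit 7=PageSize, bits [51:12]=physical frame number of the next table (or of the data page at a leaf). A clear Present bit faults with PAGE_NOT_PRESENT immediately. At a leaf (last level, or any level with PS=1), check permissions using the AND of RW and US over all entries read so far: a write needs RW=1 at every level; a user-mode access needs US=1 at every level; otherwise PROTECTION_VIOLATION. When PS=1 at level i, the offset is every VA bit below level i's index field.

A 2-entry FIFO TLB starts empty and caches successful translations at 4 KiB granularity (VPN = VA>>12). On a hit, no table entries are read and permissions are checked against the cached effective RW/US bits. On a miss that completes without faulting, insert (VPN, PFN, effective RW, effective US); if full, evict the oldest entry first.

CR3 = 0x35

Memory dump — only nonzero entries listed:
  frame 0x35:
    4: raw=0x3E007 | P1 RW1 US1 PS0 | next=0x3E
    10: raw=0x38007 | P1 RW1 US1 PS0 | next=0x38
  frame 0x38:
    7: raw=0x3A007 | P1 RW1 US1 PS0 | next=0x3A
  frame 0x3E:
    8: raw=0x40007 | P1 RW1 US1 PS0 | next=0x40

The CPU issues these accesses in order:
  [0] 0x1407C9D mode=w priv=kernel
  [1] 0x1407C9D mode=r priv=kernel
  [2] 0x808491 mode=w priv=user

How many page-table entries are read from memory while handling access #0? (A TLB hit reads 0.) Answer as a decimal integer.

Walk each access:
#0 VA=0x1407C9D (w,kernel):
  [0] read 0x35 idx=10: raw=0x38007 flags P=1 W=1 U=1 S=0
  [1] read 0x38 idx=7: raw=0x3A007 flags P=1 W=1 U=1 S=0
  ✓ 0x3AC9D  — 2 lookups
#1 VA=0x1407C9D (r,kernel):
  TLB hit vpn=0x1407 → PA=0x3AC9D
#2 VA=0x808491 (w,user):
  [0] read 0x35 idx=4: raw=0x3E007 flags P=1 W=1 U=1 S=0
  [1] read 0x3E idx=8: raw=0x40007 flags P=1 W=1 U=1 S=0
  ✓ 0x40491  — 2 lookups

Entries read for #0: 2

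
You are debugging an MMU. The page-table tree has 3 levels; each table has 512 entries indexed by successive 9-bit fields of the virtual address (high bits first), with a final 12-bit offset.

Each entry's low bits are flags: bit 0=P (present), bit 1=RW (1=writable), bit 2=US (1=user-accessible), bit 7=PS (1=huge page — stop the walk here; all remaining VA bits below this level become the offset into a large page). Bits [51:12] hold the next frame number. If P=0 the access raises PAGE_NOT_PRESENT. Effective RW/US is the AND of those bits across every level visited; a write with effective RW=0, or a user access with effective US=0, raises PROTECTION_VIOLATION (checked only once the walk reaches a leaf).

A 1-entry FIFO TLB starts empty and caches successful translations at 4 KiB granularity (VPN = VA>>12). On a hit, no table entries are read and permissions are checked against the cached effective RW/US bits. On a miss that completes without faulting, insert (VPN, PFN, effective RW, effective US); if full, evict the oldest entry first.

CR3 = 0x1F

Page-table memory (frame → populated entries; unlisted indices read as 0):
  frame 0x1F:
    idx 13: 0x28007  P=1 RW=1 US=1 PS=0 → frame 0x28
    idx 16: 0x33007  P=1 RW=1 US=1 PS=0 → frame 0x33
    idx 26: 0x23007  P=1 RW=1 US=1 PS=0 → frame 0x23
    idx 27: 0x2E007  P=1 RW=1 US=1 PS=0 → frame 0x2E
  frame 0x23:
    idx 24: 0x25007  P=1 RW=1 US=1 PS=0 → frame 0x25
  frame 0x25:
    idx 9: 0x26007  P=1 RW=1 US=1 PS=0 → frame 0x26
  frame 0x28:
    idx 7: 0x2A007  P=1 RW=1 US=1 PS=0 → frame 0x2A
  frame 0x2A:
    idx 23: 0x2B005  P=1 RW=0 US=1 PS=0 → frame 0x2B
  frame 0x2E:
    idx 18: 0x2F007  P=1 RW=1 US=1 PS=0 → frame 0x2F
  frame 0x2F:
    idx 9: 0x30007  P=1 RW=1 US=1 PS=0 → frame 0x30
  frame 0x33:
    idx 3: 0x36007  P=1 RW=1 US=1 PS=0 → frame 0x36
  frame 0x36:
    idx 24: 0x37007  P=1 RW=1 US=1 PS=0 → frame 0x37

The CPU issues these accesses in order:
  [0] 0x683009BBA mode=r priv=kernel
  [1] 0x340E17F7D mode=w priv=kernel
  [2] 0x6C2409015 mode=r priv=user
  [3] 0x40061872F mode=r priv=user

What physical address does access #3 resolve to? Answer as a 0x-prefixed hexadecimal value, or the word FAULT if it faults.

Walk each access:
#0 VA=0x683009BBA (r,kernel):
  [0] read 0x1F idx=26: raw=0x23007 flags P=1 W=1 U=1 S=0
  [1] read 0x23 idx=24: raw=0x25007 flags P=1 W=1 U=1 S=0
  [2] read 0x25 idx=9: raw=0x26007 flags P=1 W=1 U=1 S=0
  → PA=0x26BBA  (3 entries read)
#1 VA=0x340E17F7D (w,kernel):
  [0] read 0x1F idx=13: raw=0x28007 flags P=1 W=1 U=1 S=0
  [1] read 0x28 idx=7: raw=0x2A007 flags P=1 W=1 U=1 S=0
  [2] read 0x2A idx=23: raw=0x2B005 flags P=1 W=0 U=1 S=0
  ✗ PROTECTION_VIOLATION  [3 reads]
#2 VA=0x6C2409015 (r,user):
  [0] read 0x1F idx=27: raw=0x2E007 flags P=1 W=1 U=1 S=0
  [1] read 0x2E idx=18: raw=0x2F007 flags P=1 W=1 U=1 S=0
  [2] read 0x2F idx=9: raw=0x30007 flags P=1 W=1 U=1 S=0
  → PA=0x30015  (3 entries read)
#3 VA=0x40061872F (r,user):
  [0] read 0x1F idx=16: raw=0x33007 flags P=1 W=1 U=1 S=0
  [1] read 0x33 idx=3: raw=0x36007 flags P=1 W=1 U=1 S=0
  [2] read 0x36 idx=24: raw=0x37007 flags P=1 W=1 U=1 S=0
  → PA=0x3772F  (3 entries read)

Access #3 PA: 0x3772F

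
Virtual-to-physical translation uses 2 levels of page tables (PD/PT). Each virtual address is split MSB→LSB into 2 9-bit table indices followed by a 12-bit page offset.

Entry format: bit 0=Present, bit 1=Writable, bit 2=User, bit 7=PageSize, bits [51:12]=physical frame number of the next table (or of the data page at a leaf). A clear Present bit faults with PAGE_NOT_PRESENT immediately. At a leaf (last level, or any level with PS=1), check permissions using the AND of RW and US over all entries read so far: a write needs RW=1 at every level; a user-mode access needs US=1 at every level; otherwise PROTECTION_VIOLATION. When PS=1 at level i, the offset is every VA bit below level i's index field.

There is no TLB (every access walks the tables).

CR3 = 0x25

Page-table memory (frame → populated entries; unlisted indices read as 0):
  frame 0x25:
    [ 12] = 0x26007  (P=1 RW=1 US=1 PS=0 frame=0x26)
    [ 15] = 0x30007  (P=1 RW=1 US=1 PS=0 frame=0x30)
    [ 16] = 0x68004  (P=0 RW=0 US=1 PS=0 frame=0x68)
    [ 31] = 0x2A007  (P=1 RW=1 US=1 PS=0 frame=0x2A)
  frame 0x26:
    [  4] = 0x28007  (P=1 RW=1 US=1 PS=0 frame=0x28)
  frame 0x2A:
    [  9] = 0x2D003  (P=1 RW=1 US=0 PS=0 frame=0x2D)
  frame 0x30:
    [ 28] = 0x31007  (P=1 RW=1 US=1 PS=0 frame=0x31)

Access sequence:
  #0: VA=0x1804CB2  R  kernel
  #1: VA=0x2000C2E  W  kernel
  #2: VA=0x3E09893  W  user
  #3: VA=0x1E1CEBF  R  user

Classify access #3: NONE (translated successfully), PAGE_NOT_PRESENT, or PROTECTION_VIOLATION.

Per-access translation:
#0 VA=0x1804CB2 (r,kernel):
  L0: frame=0x25 idx=12 entry=0x26007 [P=1 RW=1 US=1 PS=0]
  L1: frame=0x26 idx=4 entry=0x28007 [P=1 RW=1 US=1 PS=0]
  ⇒ phys 0x28CB2  [2 reads]
#1 VA=0x2000C2E (w,kernel):
  L0: frame=0x25 idx=16 entry=0x68004 [P=0 RW=0 US=1 PS=0]
  → PAGE_NOT_PRESENT  (1 entries read)
#2 VA=0x3E09893 (w,user):
  L0: frame=0x25 idx=31 entry=0x2A007 [P=1 RW=1 US=1 PS=0]
  L1: frame=0x2A idx=9 entry=0x2D003 [P=1 RW=1 US=0 PS=0]
  → PROTECTION_VIOLATION  (2 entries read)
#3 VA=0x1E1CEBF (r,user):
  L0: frame=0x25 idx=15 entry=0x30007 [P=1 RW=1 US=1 PS=0]
  L1: frame=0x30 idx=28 entry=0x31007 [P=1 RW=1 US=1 PS=0]
  ⇒ phys 0x31EBF  [2 reads]

Access #3 fault: NONE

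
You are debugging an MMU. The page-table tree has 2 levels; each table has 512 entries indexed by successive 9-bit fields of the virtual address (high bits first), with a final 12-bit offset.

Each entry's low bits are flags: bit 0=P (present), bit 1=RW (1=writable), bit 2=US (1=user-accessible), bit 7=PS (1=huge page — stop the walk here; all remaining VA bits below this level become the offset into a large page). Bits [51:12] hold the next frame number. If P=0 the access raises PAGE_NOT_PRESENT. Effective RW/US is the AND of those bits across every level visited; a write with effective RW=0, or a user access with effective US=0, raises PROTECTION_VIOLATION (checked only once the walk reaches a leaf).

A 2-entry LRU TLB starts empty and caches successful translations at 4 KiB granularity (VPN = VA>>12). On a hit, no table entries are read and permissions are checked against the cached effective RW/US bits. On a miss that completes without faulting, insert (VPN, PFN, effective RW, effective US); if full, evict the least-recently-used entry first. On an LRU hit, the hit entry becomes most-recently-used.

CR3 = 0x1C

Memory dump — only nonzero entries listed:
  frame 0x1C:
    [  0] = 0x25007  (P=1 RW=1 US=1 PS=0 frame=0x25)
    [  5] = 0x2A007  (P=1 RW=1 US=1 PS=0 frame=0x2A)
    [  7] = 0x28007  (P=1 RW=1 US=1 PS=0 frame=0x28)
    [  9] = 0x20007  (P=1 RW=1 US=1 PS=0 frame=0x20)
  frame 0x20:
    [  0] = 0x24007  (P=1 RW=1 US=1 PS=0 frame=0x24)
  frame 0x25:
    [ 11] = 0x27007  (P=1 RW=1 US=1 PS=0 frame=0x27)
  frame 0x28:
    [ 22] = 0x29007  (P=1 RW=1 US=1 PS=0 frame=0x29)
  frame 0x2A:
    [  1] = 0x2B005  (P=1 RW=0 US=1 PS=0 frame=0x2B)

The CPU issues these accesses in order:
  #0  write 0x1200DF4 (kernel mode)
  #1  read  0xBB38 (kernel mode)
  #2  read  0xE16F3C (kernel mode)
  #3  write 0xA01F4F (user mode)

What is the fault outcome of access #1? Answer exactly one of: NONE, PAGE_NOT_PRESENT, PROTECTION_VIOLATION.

Trace:
#0 VA=0x1200DF4 (w,kernel):
  [0] read 0x1C idx=9: raw=0x20007 flags P=1 W=1 U=1 S=0
  [1] read 0x20 idx=0: raw=0x24007 flags P=1 W=1 U=1 S=0
  ✓ 0x24DF4  — 2 lookups
#1 VA=0xBB38 (r,kernel):
  [0] read 0x1C idx=0: raw=0x25007 flags P=1 W=1 U=1 S=0
  [1] read 0x25 idx=11: raw=0x27007 flags P=1 W=1 U=1 S=0
  ✓ 0x27B38  — 2 lookups
#2 VA=0xE16F3C (r,kernel):
  [0] read 0x1C idx=7: raw=0x28007 flags P=1 W=1 U=1 S=0
  [1] read 0x28 idx=22: raw=0x29007 flags P=1 W=1 U=1 S=0
  ✓ 0x29F3C  — 2 lookups
#3 VA=0xA01F4F (w,user):
  [0] read 0x1C idx=5: raw=0x2A007 flags P=1 W=1 U=1 S=0
  [1] read 0x2A idx=1: raw=0x2B005 flags P=1 W=0 U=1 S=0
  ⇒ fault: PROTECTION_VIOLATION  — 2 lookups

Access #1 fault: NONE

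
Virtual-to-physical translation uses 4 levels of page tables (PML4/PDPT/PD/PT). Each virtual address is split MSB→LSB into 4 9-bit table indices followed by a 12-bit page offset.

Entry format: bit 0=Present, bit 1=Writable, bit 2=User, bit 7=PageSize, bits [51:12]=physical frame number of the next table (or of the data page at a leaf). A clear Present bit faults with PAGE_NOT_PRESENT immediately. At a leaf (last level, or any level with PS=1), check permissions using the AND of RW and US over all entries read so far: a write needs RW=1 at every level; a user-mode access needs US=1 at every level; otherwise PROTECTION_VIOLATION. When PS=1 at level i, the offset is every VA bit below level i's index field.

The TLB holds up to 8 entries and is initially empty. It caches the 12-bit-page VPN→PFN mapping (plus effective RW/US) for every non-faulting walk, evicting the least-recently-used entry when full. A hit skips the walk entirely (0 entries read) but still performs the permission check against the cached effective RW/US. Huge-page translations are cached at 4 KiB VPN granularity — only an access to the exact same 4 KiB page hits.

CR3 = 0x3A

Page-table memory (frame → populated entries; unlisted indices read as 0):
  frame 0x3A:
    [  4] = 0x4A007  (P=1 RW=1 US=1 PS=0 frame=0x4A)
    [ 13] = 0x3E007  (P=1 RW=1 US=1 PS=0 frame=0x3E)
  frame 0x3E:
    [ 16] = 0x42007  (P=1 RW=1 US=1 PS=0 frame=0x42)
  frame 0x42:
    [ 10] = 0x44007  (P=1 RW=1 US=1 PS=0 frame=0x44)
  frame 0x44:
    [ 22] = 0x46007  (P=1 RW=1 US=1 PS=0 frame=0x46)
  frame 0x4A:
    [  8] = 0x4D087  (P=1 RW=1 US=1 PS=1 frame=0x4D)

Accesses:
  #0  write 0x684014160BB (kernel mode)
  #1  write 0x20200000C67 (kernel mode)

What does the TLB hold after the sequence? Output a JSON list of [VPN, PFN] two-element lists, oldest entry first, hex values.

Per-access translation:
#0 VA=0x684014160BB (w,kernel):
  L0 @0x3A[13] → 0x3E007  P=1,RW=1,US=1,PS=0
  L1 @0x3E[16] → 0x42007  P=1,RW=1,US=1,PS=0
  L2 @0x42[10] → 0x44007  P=1,RW=1,US=1,PS=0
  L3 @0x44[22] → 0x46007  P=1,RW=1,US=1,PS=0
  ⇒ phys 0x460BB  [4 reads]
#1 VA=0x20200000C67 (w,kernel):
  L0 @0x3A[4] → 0x4A007  P=1,RW=1,US=1,PS=0
  L1 @0x4A[8] → 0x4D087  P=1,RW=1,US=1,PS=1
  ⇒ phys 0x4DC67 (huge @L1)  [2 reads]

TLB: [["0x68401416", "0x46"], ["0x20200000", "0x4D"]]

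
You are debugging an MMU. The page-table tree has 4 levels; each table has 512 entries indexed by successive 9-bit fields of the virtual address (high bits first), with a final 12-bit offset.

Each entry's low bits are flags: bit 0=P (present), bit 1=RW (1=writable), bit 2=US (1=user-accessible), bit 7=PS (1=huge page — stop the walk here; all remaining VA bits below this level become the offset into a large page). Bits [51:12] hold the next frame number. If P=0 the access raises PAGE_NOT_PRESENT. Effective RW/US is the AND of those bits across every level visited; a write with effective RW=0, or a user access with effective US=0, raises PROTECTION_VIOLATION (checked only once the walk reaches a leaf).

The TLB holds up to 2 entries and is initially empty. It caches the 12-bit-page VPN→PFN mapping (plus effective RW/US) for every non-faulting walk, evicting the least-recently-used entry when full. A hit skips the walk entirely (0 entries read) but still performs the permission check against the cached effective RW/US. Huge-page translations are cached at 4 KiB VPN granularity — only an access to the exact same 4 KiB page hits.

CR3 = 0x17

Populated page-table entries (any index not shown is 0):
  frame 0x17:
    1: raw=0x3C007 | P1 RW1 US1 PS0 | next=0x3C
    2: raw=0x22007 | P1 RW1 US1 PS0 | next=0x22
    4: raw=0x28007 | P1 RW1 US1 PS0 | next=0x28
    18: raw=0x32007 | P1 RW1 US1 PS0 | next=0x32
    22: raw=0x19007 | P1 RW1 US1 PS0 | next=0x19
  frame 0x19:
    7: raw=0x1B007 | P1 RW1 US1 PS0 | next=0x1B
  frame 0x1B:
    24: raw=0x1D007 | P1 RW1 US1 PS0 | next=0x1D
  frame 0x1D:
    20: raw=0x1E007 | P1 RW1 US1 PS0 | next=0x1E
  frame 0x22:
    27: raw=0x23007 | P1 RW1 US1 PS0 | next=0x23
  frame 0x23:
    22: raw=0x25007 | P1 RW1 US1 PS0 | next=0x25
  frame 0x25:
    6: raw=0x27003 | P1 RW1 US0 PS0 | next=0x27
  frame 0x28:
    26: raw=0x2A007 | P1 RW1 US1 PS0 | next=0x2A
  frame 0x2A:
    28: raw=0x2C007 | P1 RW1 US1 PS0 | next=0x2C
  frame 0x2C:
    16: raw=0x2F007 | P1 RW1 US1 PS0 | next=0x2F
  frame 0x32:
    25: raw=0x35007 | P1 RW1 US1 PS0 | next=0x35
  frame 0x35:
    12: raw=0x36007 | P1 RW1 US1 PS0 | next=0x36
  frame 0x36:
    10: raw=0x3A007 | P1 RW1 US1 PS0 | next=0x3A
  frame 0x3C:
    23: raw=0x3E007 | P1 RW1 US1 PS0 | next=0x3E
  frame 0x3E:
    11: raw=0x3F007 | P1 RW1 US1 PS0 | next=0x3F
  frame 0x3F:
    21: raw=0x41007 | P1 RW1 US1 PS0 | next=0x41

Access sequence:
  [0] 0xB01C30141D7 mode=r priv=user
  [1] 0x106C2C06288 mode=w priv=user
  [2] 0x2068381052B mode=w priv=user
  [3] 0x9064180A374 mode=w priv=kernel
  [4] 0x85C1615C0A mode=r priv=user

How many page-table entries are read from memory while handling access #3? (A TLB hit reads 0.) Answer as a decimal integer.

Trace:
#0 VA=0xB01C30141D7 (r,user):
  L0 @0x17[22] → 0x19007  P=1,RW=1,US=1,PS=0
  L1 @0x19[7] → 0x1B007  P=1,RW=1,US=1,PS=0
  L2 @0x1B[24] → 0x1D007  P=1,RW=1,US=1,PS=0
  L3 @0x1D[20] → 0x1E007  P=1,RW=1,US=1,PS=0
  → PA=0x1E1D7  (4 entries read)
#1 VA=0x106C2C06288 (w,user):
  L0 @0x17[2] → 0x22007  P=1,RW=1,US=1,PS=0
  L1 @0x22[27] → 0x23007  P=1,RW=1,US=1,PS=0
  L2 @0x23[22] → 0x25007  P=1,RW=1,US=1,PS=0
  L3 @0x25[6] → 0x27003  P=1,RW=1,US=0,PS=0
  ⇒ fault: PROTECTION_VIOLATION  — 4 lookups
#2 VA=0x2068381052B (w,user):
  L0 @0x17[4] → 0x28007  P=1,RW=1,US=1,PS=0
  L1 @0x28[26] → 0x2A007  P=1,RW=1,US=1,PS=0
  L2 @0x2A[28] → 0x2C007  P=1,RW=1,US=1,PS=0
  L3 @0x2C[16] → 0x2F007  P=1,RW=1,US=1,PS=0
  → PA=0x2F52B  (4 entries read)
#3 VA=0x9064180A374 (w,kernel):
  L0 @0x17[18] → 0x32007  P=1,RW=1,US=1,PS=0
  L1 @0x32[25] → 0x35007  P=1,RW=1,US=1,PS=0
  L2 @0x35[12] → 0x36007  P=1,RW=1,US=1,PS=0
  L3 @0x36[10] → 0x3A007  P=1,RW=1,US=1,PS=0
  → PA=0x3A374  (4 entries read)
#4 VA=0x85C1615C0A (r,user):
  L0 @0x17[1] → 0x3C007  P=1,RW=1,US=1,PS=0
  L1 @0x3C[23] → 0x3E007  P=1,RW=1,US=1,PS=0
  L2 @0x3E[11] → 0x3F007  P=1,RW=1,US=1,PS=0
  L3 @0x3F[21] → 0x41007  P=1,RW=1,US=1,PS=0
  → PA=0x41C0A  (4 entries read)

Entries read for #3: 4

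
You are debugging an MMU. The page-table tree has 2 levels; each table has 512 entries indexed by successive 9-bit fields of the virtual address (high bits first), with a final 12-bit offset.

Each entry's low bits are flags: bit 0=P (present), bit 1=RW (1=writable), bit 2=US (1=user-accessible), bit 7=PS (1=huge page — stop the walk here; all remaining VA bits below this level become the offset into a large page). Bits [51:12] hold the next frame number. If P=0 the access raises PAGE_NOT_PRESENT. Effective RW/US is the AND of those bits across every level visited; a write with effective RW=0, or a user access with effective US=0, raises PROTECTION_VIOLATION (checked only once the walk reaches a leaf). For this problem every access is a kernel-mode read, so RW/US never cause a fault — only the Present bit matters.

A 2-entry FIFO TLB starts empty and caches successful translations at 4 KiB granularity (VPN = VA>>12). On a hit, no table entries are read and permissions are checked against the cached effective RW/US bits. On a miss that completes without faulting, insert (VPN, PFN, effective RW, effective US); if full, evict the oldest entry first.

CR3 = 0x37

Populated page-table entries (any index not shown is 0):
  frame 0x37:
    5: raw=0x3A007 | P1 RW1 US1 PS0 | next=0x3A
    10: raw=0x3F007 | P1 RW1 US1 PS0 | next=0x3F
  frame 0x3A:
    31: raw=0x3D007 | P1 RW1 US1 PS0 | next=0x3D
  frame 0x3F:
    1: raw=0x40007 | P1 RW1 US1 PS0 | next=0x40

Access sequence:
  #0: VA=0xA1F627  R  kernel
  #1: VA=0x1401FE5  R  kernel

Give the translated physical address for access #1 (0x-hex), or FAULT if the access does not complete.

Per-access translation:
#0 VA=0xA1F627 (r,kernel):
  lvl0: tbl 0x37, slot 5 ⇒ 0x3A007 (P1/RW1/US1/PS0)
  lvl1: tbl 0x3A, slot 31 ⇒ 0x3D007 (P1/RW1/US1/PS0)
  → PA=0x3D627  (2 entries read)
#1 VA=0x1401FE5 (r,kernel):
  lvl0: tbl 0x37, slot 10 ⇒ 0x3F007 (P1/RW1/US1/PS0)
  lvl1: tbl 0x3F, slot 1 ⇒ 0x40007 (P1/RW1/US1/PS0)
  → PA=0x40FE5  (2 entries read)

Access #1 PA: 0x40FE5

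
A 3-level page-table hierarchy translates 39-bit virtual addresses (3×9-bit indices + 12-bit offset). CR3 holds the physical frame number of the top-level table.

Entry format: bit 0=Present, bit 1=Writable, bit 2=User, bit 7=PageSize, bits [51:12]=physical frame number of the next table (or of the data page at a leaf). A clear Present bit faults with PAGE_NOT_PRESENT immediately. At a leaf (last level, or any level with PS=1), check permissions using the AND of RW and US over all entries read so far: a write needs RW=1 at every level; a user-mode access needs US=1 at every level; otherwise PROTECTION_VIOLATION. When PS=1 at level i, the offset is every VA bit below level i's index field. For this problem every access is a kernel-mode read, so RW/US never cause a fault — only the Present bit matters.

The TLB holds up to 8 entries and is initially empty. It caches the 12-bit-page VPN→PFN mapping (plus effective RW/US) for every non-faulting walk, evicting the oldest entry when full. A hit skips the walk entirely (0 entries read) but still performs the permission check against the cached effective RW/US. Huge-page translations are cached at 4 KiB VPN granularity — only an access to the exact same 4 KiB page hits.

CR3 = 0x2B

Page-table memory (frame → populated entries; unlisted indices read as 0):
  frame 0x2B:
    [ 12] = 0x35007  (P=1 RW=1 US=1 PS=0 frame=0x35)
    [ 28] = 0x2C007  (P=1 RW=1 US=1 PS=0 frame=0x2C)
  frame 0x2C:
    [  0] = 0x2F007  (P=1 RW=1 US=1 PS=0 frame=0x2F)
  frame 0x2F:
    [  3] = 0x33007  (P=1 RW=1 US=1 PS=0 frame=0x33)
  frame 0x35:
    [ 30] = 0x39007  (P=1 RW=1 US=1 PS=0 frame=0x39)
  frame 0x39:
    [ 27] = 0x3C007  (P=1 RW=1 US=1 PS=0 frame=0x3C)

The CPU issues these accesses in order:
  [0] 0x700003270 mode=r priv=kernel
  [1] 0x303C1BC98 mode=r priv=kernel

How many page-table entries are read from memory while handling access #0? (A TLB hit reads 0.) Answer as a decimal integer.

Per-access translation:
#0 VA=0x700003270 (r,kernel):
  [0] read 0x2B idx=28: raw=0x2C007 flags P=1 W=1 U=1 S=0
  [1] read 0x2C idx=0: raw=0x2F007 flags P=1 W=1 U=1 S=0
  [2] read 0x2F idx=3: raw=0x33007 flags P=1 W=1 U=1 S=0
  ⇒ phys 0x33270  [3 reads]
#1 VA=0x303C1BC98 (r,kernel):
  [0] read 0x2B idx=12: raw=0x35007 flags P=1 W=1 U=1 S=0
  [1] read 0x35 idx=30: raw=0x39007 flags P=1 W=1 U=1 S=0
  [2] read 0x39 idx=27: raw=0x3C007 flags P=1 W=1 U=1 S=0
  ⇒ phys 0x3CC98  [3 reads]

Entries read for #0: 3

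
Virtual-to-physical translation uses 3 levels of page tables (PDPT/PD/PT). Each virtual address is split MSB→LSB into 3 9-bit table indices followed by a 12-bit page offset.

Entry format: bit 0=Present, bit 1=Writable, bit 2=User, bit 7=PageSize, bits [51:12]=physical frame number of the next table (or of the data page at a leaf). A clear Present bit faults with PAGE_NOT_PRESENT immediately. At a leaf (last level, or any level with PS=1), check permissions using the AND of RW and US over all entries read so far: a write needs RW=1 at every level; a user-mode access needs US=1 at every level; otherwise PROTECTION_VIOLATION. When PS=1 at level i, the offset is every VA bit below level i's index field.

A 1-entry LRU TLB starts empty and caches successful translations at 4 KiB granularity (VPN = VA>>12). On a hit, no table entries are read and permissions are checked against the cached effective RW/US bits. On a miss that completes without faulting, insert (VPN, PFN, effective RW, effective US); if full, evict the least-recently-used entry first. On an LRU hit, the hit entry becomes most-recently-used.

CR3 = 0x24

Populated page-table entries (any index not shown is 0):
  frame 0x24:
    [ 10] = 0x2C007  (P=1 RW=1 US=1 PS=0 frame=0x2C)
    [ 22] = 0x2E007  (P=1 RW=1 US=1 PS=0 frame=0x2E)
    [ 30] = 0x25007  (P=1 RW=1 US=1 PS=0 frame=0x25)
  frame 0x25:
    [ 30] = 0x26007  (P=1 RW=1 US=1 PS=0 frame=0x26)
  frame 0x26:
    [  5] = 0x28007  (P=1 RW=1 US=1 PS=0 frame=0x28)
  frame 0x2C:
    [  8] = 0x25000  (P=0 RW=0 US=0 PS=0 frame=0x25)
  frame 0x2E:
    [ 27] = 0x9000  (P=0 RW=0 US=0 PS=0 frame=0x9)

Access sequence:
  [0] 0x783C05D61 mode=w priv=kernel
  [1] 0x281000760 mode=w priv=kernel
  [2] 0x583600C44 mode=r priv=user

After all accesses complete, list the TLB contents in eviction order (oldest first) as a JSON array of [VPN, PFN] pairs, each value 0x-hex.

Per-access translation:
#0 VA=0x783C05D61 (w,kernel):
  lvl0: tbl 0x24, slot 30 ⇒ 0x25007 (P1/RW1/US1/PS0)
  lvl1: tbl 0x25, slot 30 ⇒ 0x26007 (P1/RW1/US1/PS0)
  lvl2: tbl 0x26, slot 5 ⇒ 0x28007 (P1/RW1/US1/PS0)
  → PA=0x28D61  (3 entries read)
#1 VA=0x281000760 (w,kernel):
  lvl0: tbl 0x24, slot 10 ⇒ 0x2C007 (P1/RW1/US1/PS0)
  lvl1: tbl 0x2C, slot 8 ⇒ 0x25000 (P0/RW0/US0/PS0)
  ✗ PAGE_NOT_PRESENT  [2 reads]
#2 VA=0x583600C44 (r,user):
  lvl0: tbl 0x24, slot 22 ⇒ 0x2E007 (P1/RW1/US1/PS0)
  lvl1: tbl 0x2E, slot 27 ⇒ 0x9000 (P0/RW0/US0/PS0)
  ✗ PAGE_NOT_PRESENT  [2 reads]

TLB: [["0x783C05", "0x28"]]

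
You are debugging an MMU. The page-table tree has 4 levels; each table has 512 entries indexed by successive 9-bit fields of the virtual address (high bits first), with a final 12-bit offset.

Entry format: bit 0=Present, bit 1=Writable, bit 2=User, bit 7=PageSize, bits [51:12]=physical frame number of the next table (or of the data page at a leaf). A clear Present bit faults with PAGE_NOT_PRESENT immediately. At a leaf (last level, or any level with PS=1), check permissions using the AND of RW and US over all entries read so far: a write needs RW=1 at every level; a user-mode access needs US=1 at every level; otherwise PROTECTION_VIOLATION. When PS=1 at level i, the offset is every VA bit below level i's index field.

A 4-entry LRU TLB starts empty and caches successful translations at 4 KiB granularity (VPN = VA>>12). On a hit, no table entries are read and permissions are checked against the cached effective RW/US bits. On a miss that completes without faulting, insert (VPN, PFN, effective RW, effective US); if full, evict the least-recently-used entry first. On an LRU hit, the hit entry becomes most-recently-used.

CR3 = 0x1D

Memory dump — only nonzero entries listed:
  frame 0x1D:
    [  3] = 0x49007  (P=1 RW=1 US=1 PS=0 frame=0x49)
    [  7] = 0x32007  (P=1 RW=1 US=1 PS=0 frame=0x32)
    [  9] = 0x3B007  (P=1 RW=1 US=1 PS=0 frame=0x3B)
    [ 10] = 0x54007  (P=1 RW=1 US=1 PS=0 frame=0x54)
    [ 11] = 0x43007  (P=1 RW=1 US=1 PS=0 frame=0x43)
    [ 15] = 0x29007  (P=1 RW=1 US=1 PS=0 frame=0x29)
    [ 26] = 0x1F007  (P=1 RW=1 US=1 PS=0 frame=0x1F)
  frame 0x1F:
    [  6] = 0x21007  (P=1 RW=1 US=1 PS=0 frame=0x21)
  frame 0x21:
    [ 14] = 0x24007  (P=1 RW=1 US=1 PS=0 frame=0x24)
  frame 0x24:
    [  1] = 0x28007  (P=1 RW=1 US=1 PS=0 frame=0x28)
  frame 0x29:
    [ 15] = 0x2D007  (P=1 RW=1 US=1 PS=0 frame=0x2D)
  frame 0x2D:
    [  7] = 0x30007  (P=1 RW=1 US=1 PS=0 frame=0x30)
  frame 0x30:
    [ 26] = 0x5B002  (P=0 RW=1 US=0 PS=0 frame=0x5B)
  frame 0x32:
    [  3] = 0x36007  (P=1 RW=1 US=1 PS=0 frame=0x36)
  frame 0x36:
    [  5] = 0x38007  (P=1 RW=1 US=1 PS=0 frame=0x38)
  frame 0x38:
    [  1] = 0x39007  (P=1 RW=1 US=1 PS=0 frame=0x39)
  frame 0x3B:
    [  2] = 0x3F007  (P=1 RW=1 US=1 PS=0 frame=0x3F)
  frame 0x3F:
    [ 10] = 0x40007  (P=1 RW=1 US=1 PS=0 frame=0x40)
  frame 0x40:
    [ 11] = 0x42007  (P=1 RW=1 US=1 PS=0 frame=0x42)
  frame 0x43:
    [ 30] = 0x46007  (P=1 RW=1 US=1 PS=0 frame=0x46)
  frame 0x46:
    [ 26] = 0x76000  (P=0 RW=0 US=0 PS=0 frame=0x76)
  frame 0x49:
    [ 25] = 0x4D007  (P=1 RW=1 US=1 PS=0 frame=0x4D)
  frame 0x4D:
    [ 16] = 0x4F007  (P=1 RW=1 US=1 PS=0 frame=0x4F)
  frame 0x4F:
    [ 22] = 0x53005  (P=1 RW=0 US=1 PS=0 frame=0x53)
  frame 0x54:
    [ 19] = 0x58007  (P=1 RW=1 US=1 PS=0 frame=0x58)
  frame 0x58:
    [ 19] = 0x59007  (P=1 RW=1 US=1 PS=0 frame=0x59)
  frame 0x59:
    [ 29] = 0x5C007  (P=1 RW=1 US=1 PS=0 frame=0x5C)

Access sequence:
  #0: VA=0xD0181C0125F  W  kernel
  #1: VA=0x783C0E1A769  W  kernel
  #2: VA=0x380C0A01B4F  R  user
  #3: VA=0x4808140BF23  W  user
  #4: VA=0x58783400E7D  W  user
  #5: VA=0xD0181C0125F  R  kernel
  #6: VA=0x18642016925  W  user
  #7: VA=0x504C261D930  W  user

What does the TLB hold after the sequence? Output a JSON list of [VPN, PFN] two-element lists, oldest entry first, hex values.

Per-access translation:
#0 VA=0xD0181C0125F (w,kernel):
  [0] read 0x1D idx=26: raw=0x1F007 flags P=1 W=1 U=1 S=0
  [1] read 0x1F idx=6: raw=0x21007 flags P=1 W=1 U=1 S=0
  [2] read 0x21 idx=14: raw=0x24007 flags P=1 W=1 U=1 S=0
  [3] read 0x24 idx=1: raw=0x28007 flags P=1 W=1 U=1 S=0
  ⇒ phys 0x2825F  [4 reads]
#1 VA=0x783C0E1A769 (w,kernel):
  [0] read 0x1D idx=15: raw=0x29007 flags P=1 W=1 U=1 S=0
  [1] read 0x29 idx=15: raw=0x2D007 flags P=1 W=1 U=1 S=0
  [2] read 0x2D idx=7: raw=0x30007 flags P=1 W=1 U=1 S=0
  [3] read 0x30 idx=26: raw=0x5B002 flags P=0 W=1 U=0 S=0
  ✗ PAGE_NOT_PRESENT  [4 reads]
#2 VA=0x380C0A01B4F (r,user):
  [0] read 0x1D idx=7: raw=0x32007 flags P=1 W=1 U=1 S=0
  [1] read 0x32 idx=3: raw=0x36007 flags P=1 W=1 U=1 S=0
  [2] read 0x36 idx=5: raw=0x38007 flags P=1 W=1 U=1 S=0
  [3] read 0x38 idx=1: raw=0x39007 flags P=1 W=1 U=1 S=0
  ⇒ phys 0x39B4F  [4 reads]
#3 VA=0x4808140BF23 (w,user):
  [0] read 0x1D idx=9: raw=0x3B007 flags P=1 W=1 U=1 S=0
  [1] read 0x3B idx=2: raw=0x3F007 flags P=1 W=1 U=1 S=0
  [2] read 0x3F idx=10: raw=0x40007 flags P=1 W=1 U=1 S=0
  [3] read 0x40 idx=11: raw=0x42007 flags P=1 W=1 U=1 S=0
  ⇒ phys 0x42F23  [4 reads]
#4 VA=0x58783400E7D (w,user):
  [0] read 0x1D idx=11: raw=0x43007 flags P=1 W=1 U=1 S=0
  [1] read 0x43 idx=30: raw=0x46007 flags P=1 W=1 U=1 S=0
  [2] read 0x46 idx=26: raw=0x76000 flags P=0 W=0 U=0 S=0
  ✗ PAGE_NOT_PRESENT  [3 reads]
#5 VA=0xD0181C0125F (r,kernel):
  TLB hit vpn=0xD0181C01 → PA=0x2825F
#6 VA=0x18642016925 (w,user):
  [0] read 0x1D idx=3: raw=0x49007 flags P=1 W=1 U=1 S=0
  [1] read 0x49 idx=25: raw=0x4D007 flags P=1 W=1 U=1 S=0
  [2] read 0x4D idx=16: raw=0x4F007 flags P=1 W=1 U=1 S=0
  [3] read 0x4F idx=22: raw=0x53005 flags P=1 W=0 U=1 S=0
  ✗ PROTECTION_VIOLATION  [4 reads]
#7 VA=0x504C261D930 (w,user):
  [0] read 0x1D idx=10: raw=0x54007 flags P=1 W=1 U=1 S=0
  [1] read 0x54 idx=19: raw=0x58007 flags P=1 W=1 U=1 S=0
  [2] read 0x58 idx=19: raw=0x59007 flags P=1 W=1 U=1 S=0
  [3] read 0x59 idx=29: raw=0x5C007 flags P=1 W=1 U=1 S=0
  ⇒ phys 0x5C930  [4 reads]

TLB: [["0x380C0A01", "0x39"], ["0x4808140B", "0x42"], ["0xD0181C01", "0x28"], ["0x504C261D", "0x5C"]]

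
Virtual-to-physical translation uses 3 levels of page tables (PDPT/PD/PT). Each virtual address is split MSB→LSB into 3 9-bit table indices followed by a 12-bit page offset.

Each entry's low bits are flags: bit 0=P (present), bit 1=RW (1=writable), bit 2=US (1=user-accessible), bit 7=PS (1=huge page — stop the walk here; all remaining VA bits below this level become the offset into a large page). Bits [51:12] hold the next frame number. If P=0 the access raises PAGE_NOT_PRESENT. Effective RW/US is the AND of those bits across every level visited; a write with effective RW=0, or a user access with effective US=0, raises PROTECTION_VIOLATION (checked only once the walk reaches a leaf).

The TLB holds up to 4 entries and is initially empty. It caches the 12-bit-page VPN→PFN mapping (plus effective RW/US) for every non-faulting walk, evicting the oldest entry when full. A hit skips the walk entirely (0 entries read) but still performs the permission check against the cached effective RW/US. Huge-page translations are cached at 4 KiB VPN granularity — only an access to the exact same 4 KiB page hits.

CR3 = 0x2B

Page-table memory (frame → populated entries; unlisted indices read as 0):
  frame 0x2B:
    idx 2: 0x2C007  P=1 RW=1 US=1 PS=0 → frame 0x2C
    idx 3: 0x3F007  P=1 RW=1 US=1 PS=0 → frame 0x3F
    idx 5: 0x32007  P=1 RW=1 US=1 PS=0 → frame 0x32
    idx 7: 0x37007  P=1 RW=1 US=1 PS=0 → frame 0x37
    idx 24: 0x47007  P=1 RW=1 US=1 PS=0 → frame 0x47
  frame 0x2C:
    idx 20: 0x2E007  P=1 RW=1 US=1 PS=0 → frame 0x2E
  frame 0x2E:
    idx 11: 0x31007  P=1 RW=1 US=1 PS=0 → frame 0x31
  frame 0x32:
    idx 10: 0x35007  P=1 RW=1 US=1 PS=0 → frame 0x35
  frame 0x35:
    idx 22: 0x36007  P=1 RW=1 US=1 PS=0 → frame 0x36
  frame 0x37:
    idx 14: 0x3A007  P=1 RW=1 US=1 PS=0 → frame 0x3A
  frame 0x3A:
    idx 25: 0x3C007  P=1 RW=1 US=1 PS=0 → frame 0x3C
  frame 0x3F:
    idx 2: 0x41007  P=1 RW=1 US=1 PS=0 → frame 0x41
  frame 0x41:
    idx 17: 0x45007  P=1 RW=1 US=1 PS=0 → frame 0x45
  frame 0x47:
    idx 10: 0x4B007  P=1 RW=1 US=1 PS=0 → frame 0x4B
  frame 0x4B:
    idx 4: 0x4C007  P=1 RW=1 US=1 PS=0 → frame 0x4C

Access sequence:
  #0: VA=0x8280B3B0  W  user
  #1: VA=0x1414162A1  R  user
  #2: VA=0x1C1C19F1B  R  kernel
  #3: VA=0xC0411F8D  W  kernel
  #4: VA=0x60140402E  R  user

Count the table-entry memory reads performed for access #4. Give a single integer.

Walk each access:
#0 VA=0x8280B3B0 (w,user):
  L0 @0x2B[2] → 0x2C007  P=1,RW=1,US=1,PS=0
  L1 @0x2C[20] → 0x2E007  P=1,RW=1,US=1,PS=0
  L2 @0x2E[11] → 0x31007  P=1,RW=1,US=1,PS=0
  ✓ 0x313B0  — 3 lookups
#1 VA=0x1414162A1 (r,user):
  L0 @0x2B[5] → 0x32007  P=1,RW=1,US=1,PS=0
  L1 @0x32[10] → 0x35007  P=1,RW=1,US=1,PS=0
  L2 @0x35[22] → 0x36007  P=1,RW=1,US=1,PS=0
  ✓ 0x362A1  — 3 lookups
#2 VA=0x1C1C19F1B (r,kernel):
  L0 @0x2B[7] → 0x37007  P=1,RW=1,US=1,PS=0
  L1 @0x37[14] → 0x3A007  P=1,RW=1,US=1,PS=0
  L2 @0x3A[25] → 0x3C007  P=1,RW=1,US=1,PS=0
  ✓ 0x3CF1B  — 3 lookups
#3 VA=0xC0411F8D (w,kernel):
  L0 @0x2B[3] → 0x3F007  P=1,RW=1,US=1,PS=0
  L1 @0x3F[2] → 0x41007  P=1,RW=1,US=1,PS=0
  L2 @0x41[17] → 0x45007  P=1,RW=1,US=1,PS=0
  ✓ 0x45F8D  — 3 lookups
#4 VA=0x60140402E (r,user):
  L0 @0x2B[24] → 0x47007  P=1,RW=1,US=1,PS=0
  L1 @0x47[10] → 0x4B007  P=1,RW=1,US=1,PS=0
  L2 @0x4B[4] → 0x4C007  P=1,RW=1,US=1,PS=0
  ✓ 0x4C02E  — 3 lookups

Entries read for #4: 3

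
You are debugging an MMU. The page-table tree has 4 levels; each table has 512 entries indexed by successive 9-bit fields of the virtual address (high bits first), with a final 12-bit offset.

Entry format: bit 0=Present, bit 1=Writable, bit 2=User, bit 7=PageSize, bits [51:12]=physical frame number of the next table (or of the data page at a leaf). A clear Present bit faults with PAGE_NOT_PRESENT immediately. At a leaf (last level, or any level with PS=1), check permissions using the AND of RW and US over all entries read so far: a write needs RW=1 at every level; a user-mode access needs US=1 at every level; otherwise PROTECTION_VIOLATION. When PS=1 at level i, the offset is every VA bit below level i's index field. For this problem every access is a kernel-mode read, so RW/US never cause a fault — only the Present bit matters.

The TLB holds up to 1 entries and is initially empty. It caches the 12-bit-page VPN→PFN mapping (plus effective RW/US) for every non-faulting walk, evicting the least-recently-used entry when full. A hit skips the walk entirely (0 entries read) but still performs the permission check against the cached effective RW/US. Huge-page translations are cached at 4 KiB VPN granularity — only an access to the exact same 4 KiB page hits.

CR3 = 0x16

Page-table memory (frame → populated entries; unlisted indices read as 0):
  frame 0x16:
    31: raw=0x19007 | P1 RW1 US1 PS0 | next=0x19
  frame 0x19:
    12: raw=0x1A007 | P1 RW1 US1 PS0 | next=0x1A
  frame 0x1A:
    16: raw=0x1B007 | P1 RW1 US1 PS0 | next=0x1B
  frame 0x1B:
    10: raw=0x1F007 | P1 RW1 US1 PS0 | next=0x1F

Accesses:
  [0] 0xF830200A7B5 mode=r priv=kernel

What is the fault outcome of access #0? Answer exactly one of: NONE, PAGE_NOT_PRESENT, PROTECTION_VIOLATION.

Walk each access:
#0 VA=0xF830200A7B5 (r,kernel):
  [0] read 0x16 idx=31: raw=0x19007 flags P=1 W=1 U=1 S=0
  [1] read 0x19 idx=12: raw=0x1A007 flags P=1 W=1 U=1 S=0
  [2] read 0x1A idx=16: raw=0x1B007 flags P=1 W=1 U=1 S=0
  [3] read 0x1B idx=10: raw=0x1F007 flags P=1 W=1 U=1 S=0
  → PA=0x1F7B5  (4 entries read)

Access #0 fault: NONE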